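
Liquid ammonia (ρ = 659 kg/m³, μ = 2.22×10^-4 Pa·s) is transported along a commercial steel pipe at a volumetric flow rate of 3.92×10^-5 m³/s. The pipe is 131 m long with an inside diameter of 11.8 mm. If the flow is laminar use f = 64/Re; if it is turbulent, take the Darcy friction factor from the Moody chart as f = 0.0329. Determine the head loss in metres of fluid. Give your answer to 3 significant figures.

h_f ≈ 2.39 m

Cross-sectional area A = πD²/4 = π(0.0118)²/4 = 0.0001094 m²; mean velocity V = Q/A = 3.92e-05/0.0001094 = 0.3585 m/s.
Reynolds number Re = ρVD/μ = 659 · 0.3585 · 0.0118 / 0.000222 = 1.256e+04.
Re > 4000 → turbulent; use the Moody-chart value f = 0.0329.
Darcy-Weisbach: ΔP = f(L/D)(ρV²/2) = 0.0329·(131/0.0118)·(659·0.3585²/2) = 0.0329·1.11e+04·42.34 = 1.546e+04 Pa.
Head loss h_f = ΔP/(ρg) = 1.546e+04/(659·9.81) = 2.39 m.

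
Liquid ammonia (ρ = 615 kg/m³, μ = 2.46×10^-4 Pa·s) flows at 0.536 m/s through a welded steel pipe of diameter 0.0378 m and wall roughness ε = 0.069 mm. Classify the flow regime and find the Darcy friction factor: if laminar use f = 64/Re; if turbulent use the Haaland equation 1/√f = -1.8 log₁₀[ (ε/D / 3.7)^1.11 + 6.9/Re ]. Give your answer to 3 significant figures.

f ≈ 0.0258

Re = ρVD/μ = 615·0.536·0.0378/0.000246 = 5.065e+04.
Re > 4000 → turbulent. ε/D = 6.9e-05/0.0378 = 0.00183; Haaland: 1/√f = -1.8 log₁₀[0.000214 + 0.000136] = 6.221, so f = 0.02584.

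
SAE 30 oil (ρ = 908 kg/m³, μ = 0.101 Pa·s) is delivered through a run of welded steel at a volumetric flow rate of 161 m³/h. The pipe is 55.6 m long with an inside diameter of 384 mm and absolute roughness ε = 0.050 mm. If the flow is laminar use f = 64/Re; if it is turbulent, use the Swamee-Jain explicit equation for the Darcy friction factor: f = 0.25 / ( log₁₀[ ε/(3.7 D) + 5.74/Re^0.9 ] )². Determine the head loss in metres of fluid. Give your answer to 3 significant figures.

h_f ≈ 0.0528 m

Q = 161 m³/h = 161/3600 = 0.04472 m³/s.
Cross-sectional area A = πD²/4 = π(0.384)²/4 = 0.1158 m²; mean velocity V = Q/A = 0.04472/0.1158 = 0.3862 m/s.
Reynolds number Re = ρVD/μ = 908 · 0.3862 · 0.384 / 0.101 = 1333.
Re < 2300 → laminar flow, so f = 64/Re = 64/1333 = 0.04801 (the turbulent correlation is not needed).
Darcy-Weisbach: ΔP = f(L/D)(ρV²/2) = 0.04801·(55.6/0.384)·(908·0.3862²/2) = 0.04801·144.8·67.7 = 470.6 Pa.
Head loss h_f = ΔP/(ρg) = 470.6/(908·9.81) = 0.0528 m.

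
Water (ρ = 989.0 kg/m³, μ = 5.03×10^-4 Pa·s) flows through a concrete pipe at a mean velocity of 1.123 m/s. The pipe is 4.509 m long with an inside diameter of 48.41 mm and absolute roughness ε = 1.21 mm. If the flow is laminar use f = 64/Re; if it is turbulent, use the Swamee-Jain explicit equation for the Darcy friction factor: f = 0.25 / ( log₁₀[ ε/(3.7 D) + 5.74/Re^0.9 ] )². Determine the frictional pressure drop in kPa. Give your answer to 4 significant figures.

Reynolds number Re = ρVD/μ = 989 · 1.123 · 0.04841 / 0.000503 = 1.069e+05.
Re > 4000 → turbulent. Relative roughness ε/D = 0.00121/0.04841 = 0.025. Swamee-Jain: f = 0.25/(log₁₀[0.025/3.7 + 5.74/1.069e+05^0.9])² = 0.25/(log₁₀[0.00676 + 0.000171])² = 0.25/(-2.159)² = 0.05361.
Darcy-Weisbach: ΔP = f(L/D)(ρV²/2) = 0.05361·(4.509/0.04841)·(989·1.123²/2) = 0.05361·93.14·623.6 = 3114 Pa.
ΔP = 3114 Pa = 3.114 kPa.

ΔP ≈ 3.114 kPa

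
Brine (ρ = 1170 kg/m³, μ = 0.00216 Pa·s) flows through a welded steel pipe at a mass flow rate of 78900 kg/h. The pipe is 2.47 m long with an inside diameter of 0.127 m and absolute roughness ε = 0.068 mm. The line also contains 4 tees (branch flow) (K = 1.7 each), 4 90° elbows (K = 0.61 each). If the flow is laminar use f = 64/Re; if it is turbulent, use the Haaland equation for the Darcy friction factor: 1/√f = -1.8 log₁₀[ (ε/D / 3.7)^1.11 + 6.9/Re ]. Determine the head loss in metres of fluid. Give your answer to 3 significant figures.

h_f ≈ 1.07 m

ṁ = 78900 kg/h = 78900/3600 = 21.92 kg/s.
A = πD²/4 = π(0.127)²/4 = 0.01267 m²; mean velocity V = ṁ/(ρA) = 21.92/(1170 · 0.01267) = 1.479 m/s.
Reynolds number Re = ρVD/μ = 1170 · 1.479 · 0.127 / 0.00216 = 1.017e+05.
Re > 4000 → turbulent. Relative roughness ε/D = 6.8e-05/0.127 = 0.000535. Haaland: 1/√f = -1.8 log₁₀[(0.000535/3.7)^1.11 + 6.9/1.017e+05] = -1.8 log₁₀[5.47e-05 + 6.78e-05] = 7.041, so f = 0.02017.
Total minor-loss coefficient ΣK = 4·1.7 + 4·0.61 = 9.24.
ΔP = [f·L/D + ΣK]·(ρV²/2) = [0.02017·2.47/0.127 + 9.24]·(1170·1.479²/2) = [0.3923 + 9.24]·1279 = 1.232e+04 Pa.
Head loss h_f = ΔP/(ρg) = 1.232e+04/(1170·9.81) = 1.07 m.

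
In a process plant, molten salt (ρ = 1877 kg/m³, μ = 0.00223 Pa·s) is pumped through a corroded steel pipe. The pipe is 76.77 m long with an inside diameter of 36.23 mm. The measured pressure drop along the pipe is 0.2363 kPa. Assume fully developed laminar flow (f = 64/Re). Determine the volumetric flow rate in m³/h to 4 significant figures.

For laminar flow, f = 64/Re with Re = ρVD/μ, so Darcy-Weisbach reduces to ΔP = 32μLV/D². Solving for V: V = ΔP·D²/(32μL) = 236.3·(0.03623)²/(32·0.00223·76.77) = 0.05662 m/s.
Check: Re = ρVD/μ = 1877·0.05662·0.03623/0.00223 = 1727 < 2300, so the laminar assumption holds.
Q = V·A = 0.05662·(π/4·0.03623²) = 5.837e-05 m³/s = 0.2101 m³/h.

Q ≈ 0.2101 m³/h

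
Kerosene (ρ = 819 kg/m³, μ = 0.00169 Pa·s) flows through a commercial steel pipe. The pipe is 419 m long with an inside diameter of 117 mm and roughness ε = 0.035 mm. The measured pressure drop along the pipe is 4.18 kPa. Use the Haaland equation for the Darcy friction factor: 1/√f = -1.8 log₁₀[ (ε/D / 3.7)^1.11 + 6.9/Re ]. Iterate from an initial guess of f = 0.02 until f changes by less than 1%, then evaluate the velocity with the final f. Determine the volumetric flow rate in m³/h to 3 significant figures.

Rearranging Darcy-Weisbach: V = √(2·ΔP·D/(f·L·ρ)). With ε/D = 3.5e-05/0.117 = 0.000299, iterate starting from f = 0.02:
  f = 0.02 → V = √(2·4180·0.117/(0.02·419·819)) = 0.3775 m/s; Re = ρVD/μ = 2.14e+04; f → 0.02586
  f = 0.02586 → V = 0.332 m/s; Re = 1.882e+04; f → 0.02665
  f = 0.02665 → V = 0.327 m/s; Re = 1.854e+04; f → 0.02674
Converged (Δf/f < 1%). With the final f = 0.02674: V = √(2·4180·0.117/(0.02674·419·819)) = 0.3265 m/s.
Q = V·A = 0.3265·(π/4·0.117²) = 0.00351 m³/s = 12.6 m³/h.

Q ≈ 12.6 m³/h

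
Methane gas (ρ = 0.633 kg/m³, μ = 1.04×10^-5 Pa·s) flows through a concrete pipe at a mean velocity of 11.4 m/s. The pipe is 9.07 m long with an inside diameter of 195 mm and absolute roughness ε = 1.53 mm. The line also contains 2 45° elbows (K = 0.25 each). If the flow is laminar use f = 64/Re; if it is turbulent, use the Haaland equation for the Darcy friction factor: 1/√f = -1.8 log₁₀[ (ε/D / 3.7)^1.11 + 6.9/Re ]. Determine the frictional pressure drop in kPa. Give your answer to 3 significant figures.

Reynolds number Re = ρVD/μ = 0.633 · 11.4 · 0.195 / 1.04e-05 = 1.353e+05.
Re > 4000 → turbulent. Relative roughness ε/D = 0.00153/0.195 = 0.00785. Haaland: 1/√f = -1.8 log₁₀[(0.00785/3.7)^1.11 + 6.9/1.353e+05] = -1.8 log₁₀[0.00108 + 5.1e-05] = 5.306, so f = 0.03552.
Total minor-loss coefficient ΣK = 2·0.25 = 0.5.
ΔP = [f·L/D + ΣK]·(ρV²/2) = [0.03552·9.07/0.195 + 0.5]·(0.633·11.4²/2) = [1.652 + 0.5]·41.13 = 88.53 Pa.
ΔP = 88.53 Pa = 0.0885 kPa.

ΔP ≈ 0.0885 kPa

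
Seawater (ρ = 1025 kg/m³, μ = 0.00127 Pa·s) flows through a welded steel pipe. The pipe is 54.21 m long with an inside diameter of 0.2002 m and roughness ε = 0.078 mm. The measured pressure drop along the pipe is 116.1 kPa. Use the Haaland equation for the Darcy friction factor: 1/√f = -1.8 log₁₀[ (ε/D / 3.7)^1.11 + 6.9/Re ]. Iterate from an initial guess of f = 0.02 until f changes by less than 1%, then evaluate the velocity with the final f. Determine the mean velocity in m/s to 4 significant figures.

V ≈ 7.166 m/s

Rearranging Darcy-Weisbach: V = √(2·ΔP·D/(f·L·ρ)). With ε/D = 7.8e-05/0.2002 = 0.00039, iterate starting from f = 0.02:
  f = 0.02 → V = √(2·1.161e+05·0.2002/(0.02·54.21·1025)) = 6.468 m/s; Re = ρVD/μ = 1.045e+06; f → 0.01634
  f = 0.01634 → V = 7.156 m/s; Re = 1.156e+06; f → 0.01629
Converged (Δf/f < 1%). With the final f = 0.01629: V = √(2·1.161e+05·0.2002/(0.01629·54.21·1025)) = 7.166 m/s.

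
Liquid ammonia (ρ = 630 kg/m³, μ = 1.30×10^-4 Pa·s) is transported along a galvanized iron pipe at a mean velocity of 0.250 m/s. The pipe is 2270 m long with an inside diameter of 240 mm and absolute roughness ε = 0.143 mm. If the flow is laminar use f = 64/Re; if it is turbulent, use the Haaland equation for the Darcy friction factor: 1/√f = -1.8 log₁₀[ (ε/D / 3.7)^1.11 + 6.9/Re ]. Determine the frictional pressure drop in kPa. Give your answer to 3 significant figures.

Reynolds number Re = ρVD/μ = 630 · 0.25 · 0.24 / 0.00013 = 2.908e+05.
Re > 4000 → turbulent. Relative roughness ε/D = 0.000143/0.24 = 0.000596. Haaland: 1/√f = -1.8 log₁₀[(0.000596/3.7)^1.11 + 6.9/2.908e+05] = -1.8 log₁₀[6.16e-05 + 2.37e-05] = 7.324, so f = 0.01864.
Darcy-Weisbach: ΔP = f(L/D)(ρV²/2) = 0.01864·(2270/0.24)·(630·0.25²/2) = 0.01864·9458·19.69 = 3472 Pa.
ΔP = 3472 Pa = 3.47 kPa.

ΔP ≈ 3.47 kPa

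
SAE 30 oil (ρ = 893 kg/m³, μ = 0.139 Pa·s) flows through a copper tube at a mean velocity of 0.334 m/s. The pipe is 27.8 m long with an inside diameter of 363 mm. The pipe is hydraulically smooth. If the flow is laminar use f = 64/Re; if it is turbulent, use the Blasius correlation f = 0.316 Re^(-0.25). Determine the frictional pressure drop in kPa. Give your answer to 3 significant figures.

Reynolds number Re = ρVD/μ = 893 · 0.334 · 0.363 / 0.139 = 778.9.
Re < 2300 → laminar flow, so f = 64/Re = 64/778.9 = 0.08217 (the turbulent correlation is not needed).
Darcy-Weisbach: ΔP = f(L/D)(ρV²/2) = 0.08217·(27.8/0.363)·(893·0.334²/2) = 0.08217·76.58·49.81 = 313.4 Pa.
ΔP = 313.4 Pa = 0.313 kPa.

ΔP ≈ 0.313 kPa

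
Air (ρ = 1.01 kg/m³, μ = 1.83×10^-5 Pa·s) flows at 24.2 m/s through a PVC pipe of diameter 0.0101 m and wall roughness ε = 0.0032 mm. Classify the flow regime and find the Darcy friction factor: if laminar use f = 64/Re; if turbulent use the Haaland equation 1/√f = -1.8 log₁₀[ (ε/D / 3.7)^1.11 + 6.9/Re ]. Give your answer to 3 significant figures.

f ≈ 0.0289

Re = ρVD/μ = 1.01·24.2·0.0101/1.83e-05 = 1.349e+04.
Re > 4000 → turbulent. ε/D = 3.2e-06/0.0101 = 0.000317; Haaland: 1/√f = -1.8 log₁₀[3.06e-05 + 0.000511] = 5.879, so f = 0.02894.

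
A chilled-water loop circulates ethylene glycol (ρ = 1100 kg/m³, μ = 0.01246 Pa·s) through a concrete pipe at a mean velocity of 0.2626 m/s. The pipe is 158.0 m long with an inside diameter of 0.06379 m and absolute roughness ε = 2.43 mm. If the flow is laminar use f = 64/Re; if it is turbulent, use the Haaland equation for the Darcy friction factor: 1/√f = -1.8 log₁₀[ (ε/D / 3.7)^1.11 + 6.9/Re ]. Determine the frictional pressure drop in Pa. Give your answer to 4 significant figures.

Reynolds number Re = ρVD/μ = 1100 · 0.2626 · 0.06379 / 0.0125 = 1479.
Re < 2300 → laminar flow, so f = 64/Re = 64/1479 = 0.04328 (the turbulent correlation is not needed).
Darcy-Weisbach: ΔP = f(L/D)(ρV²/2) = 0.04328·(158/0.06379)·(1100·0.2626²/2) = 0.04328·2477·37.93 = 4066 Pa.

ΔP ≈ 4066 Pa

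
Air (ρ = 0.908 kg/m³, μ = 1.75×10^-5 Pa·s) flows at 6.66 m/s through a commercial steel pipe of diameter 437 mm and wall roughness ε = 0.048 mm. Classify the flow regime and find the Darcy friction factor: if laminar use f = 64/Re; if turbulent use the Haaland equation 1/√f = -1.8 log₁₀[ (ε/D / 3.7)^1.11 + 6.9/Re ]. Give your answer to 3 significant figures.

f ≈ 0.0170

Re = ρVD/μ = 0.908·6.66·0.437/1.75e-05 = 1.51e+05.
Re > 4000 → turbulent. ε/D = 4.8e-05/0.437 = 0.00011; Haaland: 1/√f = -1.8 log₁₀[9.43e-06 + 4.57e-05] = 7.666, so f = 0.01702.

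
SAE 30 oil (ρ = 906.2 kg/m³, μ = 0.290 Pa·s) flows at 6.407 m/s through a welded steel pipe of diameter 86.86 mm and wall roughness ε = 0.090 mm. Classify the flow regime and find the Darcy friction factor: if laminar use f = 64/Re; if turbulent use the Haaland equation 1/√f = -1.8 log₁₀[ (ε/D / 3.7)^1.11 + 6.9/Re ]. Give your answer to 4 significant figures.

f ≈ 0.03680

Re = ρVD/μ = 906.2·6.407·0.08686/0.29 = 1739.
Re < 2300 → laminar, so f = 64/Re = 0.0368 (roughness is irrelevant in laminar flow).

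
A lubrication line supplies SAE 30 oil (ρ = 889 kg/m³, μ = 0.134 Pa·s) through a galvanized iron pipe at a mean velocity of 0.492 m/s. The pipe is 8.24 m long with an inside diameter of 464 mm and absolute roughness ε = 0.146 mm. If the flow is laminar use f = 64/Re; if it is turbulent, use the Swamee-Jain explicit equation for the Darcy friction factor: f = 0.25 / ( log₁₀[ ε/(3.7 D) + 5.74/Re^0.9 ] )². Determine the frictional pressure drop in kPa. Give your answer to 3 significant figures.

ΔP ≈ 0.0807 kPa

Reynolds number Re = ρVD/μ = 889 · 0.492 · 0.464 / 0.134 = 1515.
Re < 2300 → laminar flow, so f = 64/Re = 64/1515 = 0.04226 (the turbulent correlation is not needed).
Darcy-Weisbach: ΔP = f(L/D)(ρV²/2) = 0.04226·(8.24/0.464)·(889·0.492²/2) = 0.04226·17.76·107.6 = 80.74 Pa.
ΔP = 80.74 Pa = 0.0807 kPa.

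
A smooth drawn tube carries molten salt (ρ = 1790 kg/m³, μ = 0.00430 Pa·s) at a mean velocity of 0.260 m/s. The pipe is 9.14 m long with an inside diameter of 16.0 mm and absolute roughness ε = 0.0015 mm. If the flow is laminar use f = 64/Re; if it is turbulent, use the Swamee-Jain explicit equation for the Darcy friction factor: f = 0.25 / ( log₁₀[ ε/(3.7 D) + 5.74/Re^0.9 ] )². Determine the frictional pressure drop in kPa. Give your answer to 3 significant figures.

ΔP ≈ 1.28 kPa

Reynolds number Re = ρVD/μ = 1790 · 0.26 · 0.016 / 0.0043 = 1732.
Re < 2300 → laminar flow, so f = 64/Re = 64/1732 = 0.03696 (the turbulent correlation is not needed).
Darcy-Weisbach: ΔP = f(L/D)(ρV²/2) = 0.03696·(9.14/0.016)·(1790·0.26²/2) = 0.03696·571.2·60.5 = 1277 Pa.
ΔP = 1277 Pa = 1.28 kPa.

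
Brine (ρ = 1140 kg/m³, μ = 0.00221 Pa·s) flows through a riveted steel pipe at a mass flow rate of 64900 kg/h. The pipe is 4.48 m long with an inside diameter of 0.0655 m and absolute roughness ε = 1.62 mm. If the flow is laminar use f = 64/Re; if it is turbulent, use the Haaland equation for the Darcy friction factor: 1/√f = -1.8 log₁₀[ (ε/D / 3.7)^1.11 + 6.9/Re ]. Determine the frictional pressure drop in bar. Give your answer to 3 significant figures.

ṁ = 64900 kg/h = 64900/3600 = 18.03 kg/s.
A = πD²/4 = π(0.0655)²/4 = 0.00337 m²; mean velocity V = ṁ/(ρA) = 18.03/(1140 · 0.00337) = 4.693 m/s.
Reynolds number Re = ρVD/μ = 1140 · 4.693 · 0.0655 / 0.00221 = 1.586e+05.
Re > 4000 → turbulent. Relative roughness ε/D = 0.00162/0.0655 = 0.0247. Haaland: 1/√f = -1.8 log₁₀[(0.0247/3.7)^1.11 + 6.9/1.586e+05] = -1.8 log₁₀[0.00385 + 4.35e-05] = 4.337, so f = 0.05317.
Darcy-Weisbach: ΔP = f(L/D)(ρV²/2) = 0.05317·(4.48/0.0655)·(1140·4.693²/2) = 0.05317·68.4·1.255e+04 = 4.566e+04 Pa.
ΔP = 4.566e+04 Pa = 0.457 bar.

ΔP ≈ 0.457 bar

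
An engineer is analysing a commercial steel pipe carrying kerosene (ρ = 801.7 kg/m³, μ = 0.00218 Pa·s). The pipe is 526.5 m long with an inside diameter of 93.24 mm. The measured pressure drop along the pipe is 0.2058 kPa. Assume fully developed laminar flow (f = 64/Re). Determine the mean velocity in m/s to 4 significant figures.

For laminar flow, f = 64/Re with Re = ρVD/μ, so Darcy-Weisbach reduces to ΔP = 32μLV/D². Solving for V: V = ΔP·D²/(32μL) = 205.8·(0.09324)²/(32·0.00218·526.5) = 0.04871 m/s.
Check: Re = ρVD/μ = 801.7·0.04871·0.09324/0.00218 = 1670 < 2300, so the laminar assumption holds.

V ≈ 0.04871 m/s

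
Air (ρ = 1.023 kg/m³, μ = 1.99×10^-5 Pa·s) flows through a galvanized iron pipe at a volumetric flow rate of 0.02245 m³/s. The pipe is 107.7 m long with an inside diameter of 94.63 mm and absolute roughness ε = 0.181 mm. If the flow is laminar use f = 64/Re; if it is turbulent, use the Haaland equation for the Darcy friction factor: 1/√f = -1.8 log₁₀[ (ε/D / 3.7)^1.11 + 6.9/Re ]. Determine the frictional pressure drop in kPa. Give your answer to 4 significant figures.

ΔP ≈ 0.1817 kPa

Cross-sectional area A = πD²/4 = π(0.09463)²/4 = 0.007033 m²; mean velocity V = Q/A = 0.02245/0.007033 = 3.192 m/s.
Reynolds number Re = ρVD/μ = 1.023 · 3.192 · 0.09463 / 1.99e-05 = 1.553e+04.
Re > 4000 → turbulent. Relative roughness ε/D = 0.000181/0.09463 = 0.00191. Haaland: 1/√f = -1.8 log₁₀[(0.00191/3.7)^1.11 + 6.9/1.553e+04] = -1.8 log₁₀[0.000225 + 0.000444] = 5.714, so f = 0.03063.
Darcy-Weisbach: ΔP = f(L/D)(ρV²/2) = 0.03063·(107.7/0.09463)·(1.023·3.192²/2) = 0.03063·1138·5.212 = 181.7 Pa.
ΔP = 181.7 Pa = 0.1817 kPa.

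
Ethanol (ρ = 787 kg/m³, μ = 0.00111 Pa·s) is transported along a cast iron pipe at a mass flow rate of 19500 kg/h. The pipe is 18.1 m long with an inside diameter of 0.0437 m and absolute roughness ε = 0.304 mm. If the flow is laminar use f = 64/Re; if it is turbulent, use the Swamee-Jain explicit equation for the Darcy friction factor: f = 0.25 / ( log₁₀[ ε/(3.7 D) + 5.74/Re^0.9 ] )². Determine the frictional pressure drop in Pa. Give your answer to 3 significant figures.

ΔP ≈ 118000 Pa

ṁ = 19500 kg/h = 19500/3600 = 5.417 kg/s.
A = πD²/4 = π(0.0437)²/4 = 0.0015 m²; mean velocity V = ṁ/(ρA) = 5.417/(787 · 0.0015) = 4.589 m/s.
Reynolds number Re = ρVD/μ = 787 · 4.589 · 0.0437 / 0.00111 = 1.422e+05.
Re > 4000 → turbulent. Relative roughness ε/D = 0.000304/0.0437 = 0.00696. Swamee-Jain: f = 0.25/(log₁₀[0.00696/3.7 + 5.74/1.422e+05^0.9])² = 0.25/(log₁₀[0.00188 + 0.000132])² = 0.25/(-2.696)² = 0.03439.
Darcy-Weisbach: ΔP = f(L/D)(ρV²/2) = 0.03439·(18.1/0.0437)·(787·4.589²/2) = 0.03439·414.2·8286 = 1.18e+05 Pa.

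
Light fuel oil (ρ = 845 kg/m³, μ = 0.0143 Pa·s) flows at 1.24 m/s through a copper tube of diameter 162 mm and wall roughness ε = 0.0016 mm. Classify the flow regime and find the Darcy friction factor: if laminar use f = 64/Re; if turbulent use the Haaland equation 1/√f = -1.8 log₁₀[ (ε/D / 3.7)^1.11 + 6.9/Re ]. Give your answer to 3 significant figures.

Re = ρVD/μ = 845·1.24·0.162/0.0143 = 1.187e+04.
Re > 4000 → turbulent. ε/D = 1.6e-06/0.162 = 9.88e-06; Haaland: 1/√f = -1.8 log₁₀[6.51e-07 + 0.000581] = 5.823, so f = 0.02949.

f ≈ 0.0295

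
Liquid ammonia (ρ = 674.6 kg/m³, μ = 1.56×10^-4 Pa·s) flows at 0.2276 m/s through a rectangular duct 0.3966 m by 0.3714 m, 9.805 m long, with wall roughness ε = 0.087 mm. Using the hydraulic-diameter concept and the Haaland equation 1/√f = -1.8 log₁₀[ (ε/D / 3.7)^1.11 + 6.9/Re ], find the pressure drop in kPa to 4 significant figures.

Hydraulic diameter D_h = 4A/P = 4·(0.3966·0.3714)/(2·(0.3966+0.3714)) = 0.5892/1.536 = 0.3836 m.
Re = ρVD_h/μ = 674.6·0.2276·0.3836/0.000156 = 3.775e+05.
ε/D_h = 8.7e-05/0.3836 = 0.000227; Haaland gives 1/√f = -1.8 log₁₀[2.11e-05+1.83e-05] = 7.929, so f = 0.01591.
ΔP = f(L/D_h)(ρV²/2) = 0.01591·9.805/0.3836·17.47 = 7.104 Pa.
ΔP = 0.007104 kPa.

ΔP ≈ 0.007104 kPa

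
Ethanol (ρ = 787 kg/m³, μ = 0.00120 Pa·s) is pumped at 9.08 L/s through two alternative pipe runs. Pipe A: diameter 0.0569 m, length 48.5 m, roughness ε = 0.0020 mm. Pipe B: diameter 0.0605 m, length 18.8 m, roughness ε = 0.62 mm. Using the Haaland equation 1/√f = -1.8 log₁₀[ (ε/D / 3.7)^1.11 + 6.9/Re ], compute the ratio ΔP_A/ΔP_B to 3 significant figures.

ΔP_A/ΔP_B ≈ 1.54

Pipe A: V = Q/A = 0.00908/0.002543 = 3.571 m/s; Re = 1.333e+05; ε/D = 3.51e-05; Haaland → f = 0.01697; ΔP_A = f(L/D)(ρV²/2) = 7.26e+04 Pa.
Pipe B: V = Q/A = 0.00908/0.002875 = 3.159 m/s; Re = 1.253e+05; ε/D = 0.0102; Haaland → f = 0.03874; ΔP_B = f(L/D)(ρV²/2) = 4.725e+04 Pa.
ΔP_A/ΔP_B = 7.26e+04/4.725e+04 = 1.54.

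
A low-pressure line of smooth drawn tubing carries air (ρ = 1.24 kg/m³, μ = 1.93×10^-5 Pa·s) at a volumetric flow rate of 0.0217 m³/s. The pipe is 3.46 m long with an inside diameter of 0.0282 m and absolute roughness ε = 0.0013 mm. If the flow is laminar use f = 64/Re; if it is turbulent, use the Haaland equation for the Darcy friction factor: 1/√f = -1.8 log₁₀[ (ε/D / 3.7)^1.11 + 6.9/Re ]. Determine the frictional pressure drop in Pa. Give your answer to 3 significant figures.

ΔP ≈ 1820 Pa

Cross-sectional area A = πD²/4 = π(0.0282)²/4 = 0.0006246 m²; mean velocity V = Q/A = 0.0217/0.0006246 = 34.74 m/s.
Reynolds number Re = ρVD/μ = 1.24 · 34.74 · 0.0282 / 1.93e-05 = 6.295e+04.
Re > 4000 → turbulent. Relative roughness ε/D = 1.3e-06/0.0282 = 4.61e-05. Haaland: 1/√f = -1.8 log₁₀[(4.61e-05/3.7)^1.11 + 6.9/6.295e+04] = -1.8 log₁₀[3.6e-06 + 0.00011] = 7.103, so f = 0.01982.
Darcy-Weisbach: ΔP = f(L/D)(ρV²/2) = 0.01982·(3.46/0.0282)·(1.24·34.74²/2) = 0.01982·122.7·748.4 = 1820 Pa.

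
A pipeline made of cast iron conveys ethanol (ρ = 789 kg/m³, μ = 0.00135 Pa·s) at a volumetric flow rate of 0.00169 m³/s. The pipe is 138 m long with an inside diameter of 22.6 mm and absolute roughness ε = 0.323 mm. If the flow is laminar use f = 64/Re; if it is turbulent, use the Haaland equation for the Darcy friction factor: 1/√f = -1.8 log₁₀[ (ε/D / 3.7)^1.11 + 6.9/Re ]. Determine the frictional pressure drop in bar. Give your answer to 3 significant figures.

ΔP ≈ 18.7 bar

Cross-sectional area A = πD²/4 = π(0.0226)²/4 = 0.0004011 m²; mean velocity V = Q/A = 0.00169/0.0004011 = 4.213 m/s.
Reynolds number Re = ρVD/μ = 789 · 4.213 · 0.0226 / 0.00135 = 5.565e+04.
Re > 4000 → turbulent. Relative roughness ε/D = 0.000323/0.0226 = 0.0143. Haaland: 1/√f = -1.8 log₁₀[(0.0143/3.7)^1.11 + 6.9/5.565e+04] = -1.8 log₁₀[0.0021 + 0.000124] = 4.776, so f = 0.04383.
Darcy-Weisbach: ΔP = f(L/D)(ρV²/2) = 0.04383·(138/0.0226)·(789·4.213²/2) = 0.04383·6106·7002 = 1.874e+06 Pa.
ΔP = 1.874e+06 Pa = 18.7 bar.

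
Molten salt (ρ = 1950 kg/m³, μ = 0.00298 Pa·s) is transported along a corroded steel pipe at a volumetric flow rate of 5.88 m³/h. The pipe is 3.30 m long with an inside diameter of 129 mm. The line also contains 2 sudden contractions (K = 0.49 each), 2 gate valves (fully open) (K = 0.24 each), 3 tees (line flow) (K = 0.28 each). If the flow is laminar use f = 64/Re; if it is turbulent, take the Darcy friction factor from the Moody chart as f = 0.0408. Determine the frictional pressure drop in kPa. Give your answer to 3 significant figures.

ΔP ≈ 0.0509 kPa

Q = 5.88 m³/h = 5.88/3600 = 0.001633 m³/s.
Cross-sectional area A = πD²/4 = π(0.129)²/4 = 0.01307 m²; mean velocity V = Q/A = 0.001633/0.01307 = 0.125 m/s.
Reynolds number Re = ρVD/μ = 1950 · 0.125 · 0.129 / 0.00298 = 1.055e+04.
Re > 4000 → turbulent; use the Moody-chart value f = 0.0408.
Total minor-loss coefficient ΣK = 2·0.49 + 2·0.24 + 3·0.28 = 2.3.
ΔP = [f·L/D + ΣK]·(ρV²/2) = [0.0408·3.3/0.129 + 2.3]·(1950·0.125²/2) = [1.044 + 2.3]·15.23 = 50.91 Pa.
ΔP = 50.91 Pa = 0.0509 kPa.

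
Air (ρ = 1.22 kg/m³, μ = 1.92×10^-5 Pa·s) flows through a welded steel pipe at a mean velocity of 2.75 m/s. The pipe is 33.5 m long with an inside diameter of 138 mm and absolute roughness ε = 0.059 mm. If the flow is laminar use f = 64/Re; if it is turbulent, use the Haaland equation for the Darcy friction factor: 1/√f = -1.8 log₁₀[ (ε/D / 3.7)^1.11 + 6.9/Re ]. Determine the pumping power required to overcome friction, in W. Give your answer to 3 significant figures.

P ≈ 1.17 W

Reynolds number Re = ρVD/μ = 1.22 · 2.75 · 0.138 / 1.92e-05 = 2.411e+04.
Re > 4000 → turbulent. Relative roughness ε/D = 5.9e-05/0.138 = 0.000428. Haaland: 1/√f = -1.8 log₁₀[(0.000428/3.7)^1.11 + 6.9/2.411e+04] = -1.8 log₁₀[4.26e-05 + 0.000286] = 6.27, so f = 0.02544.
Darcy-Weisbach: ΔP = f(L/D)(ρV²/2) = 0.02544·(33.5/0.138)·(1.22·2.75²/2) = 0.02544·242.8·4.613 = 28.49 Pa.
Q = V·A = 2.75·0.01496 = 0.04113 m³/s.
Pumping power P = QΔP = 0.04113·28.49 = 1.172 W = 1.17 W.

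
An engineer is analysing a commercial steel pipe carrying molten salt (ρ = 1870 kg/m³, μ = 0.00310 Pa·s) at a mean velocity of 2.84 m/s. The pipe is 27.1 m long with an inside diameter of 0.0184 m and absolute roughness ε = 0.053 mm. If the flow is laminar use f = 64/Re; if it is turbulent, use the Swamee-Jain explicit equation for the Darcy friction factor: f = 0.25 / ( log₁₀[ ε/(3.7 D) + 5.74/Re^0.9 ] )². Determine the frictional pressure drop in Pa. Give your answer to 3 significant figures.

ΔP ≈ 333000 Pa

Reynolds number Re = ρVD/μ = 1870 · 2.84 · 0.0184 / 0.0031 = 3.152e+04.
Re > 4000 → turbulent. Relative roughness ε/D = 5.3e-05/0.0184 = 0.00288. Swamee-Jain: f = 0.25/(log₁₀[0.00288/3.7 + 5.74/3.152e+04^0.9])² = 0.25/(log₁₀[0.000778 + 0.000513])² = 0.25/(-2.889)² = 0.02996.
Darcy-Weisbach: ΔP = f(L/D)(ρV²/2) = 0.02996·(27.1/0.0184)·(1870·2.84²/2) = 0.02996·1473·7541 = 3.327e+05 Pa.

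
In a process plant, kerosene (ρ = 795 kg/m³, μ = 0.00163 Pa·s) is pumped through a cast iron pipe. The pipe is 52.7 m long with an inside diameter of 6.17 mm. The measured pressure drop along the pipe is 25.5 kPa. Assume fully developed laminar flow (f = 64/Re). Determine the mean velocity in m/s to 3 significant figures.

V ≈ 0.353 m/s

For laminar flow, f = 64/Re with Re = ρVD/μ, so Darcy-Weisbach reduces to ΔP = 32μLV/D². Solving for V: V = ΔP·D²/(32μL) = 2.55e+04·(0.00617)²/(32·0.00163·52.7) = 0.3532 m/s.
Check: Re = ρVD/μ = 795·0.3532·0.00617/0.00163 = 1063 < 2300, so the laminar assumption holds.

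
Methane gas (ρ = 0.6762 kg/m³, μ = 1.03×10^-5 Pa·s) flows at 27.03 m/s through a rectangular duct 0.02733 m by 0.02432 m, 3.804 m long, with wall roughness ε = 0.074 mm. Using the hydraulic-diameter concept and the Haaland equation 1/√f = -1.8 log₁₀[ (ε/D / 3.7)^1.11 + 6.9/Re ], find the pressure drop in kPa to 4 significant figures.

ΔP ≈ 1.037 kPa

Hydraulic diameter D_h = 4A/P = 4·(0.02733·0.02432)/(2·(0.02733+0.02432)) = 0.002659/0.1033 = 0.02574 m.
Re = ρVD_h/μ = 0.6762·27.03·0.02574/1.03e-05 = 4.567e+04.
ε/D_h = 7.4e-05/0.02574 = 0.00288; Haaland gives 1/√f = -1.8 log₁₀[0.000354+0.000151] = 5.935, so f = 0.02839.
ΔP = f(L/D_h)(ρV²/2) = 0.02839·3.804/0.02574·247 = 1037 Pa.
ΔP = 1.037 kPa.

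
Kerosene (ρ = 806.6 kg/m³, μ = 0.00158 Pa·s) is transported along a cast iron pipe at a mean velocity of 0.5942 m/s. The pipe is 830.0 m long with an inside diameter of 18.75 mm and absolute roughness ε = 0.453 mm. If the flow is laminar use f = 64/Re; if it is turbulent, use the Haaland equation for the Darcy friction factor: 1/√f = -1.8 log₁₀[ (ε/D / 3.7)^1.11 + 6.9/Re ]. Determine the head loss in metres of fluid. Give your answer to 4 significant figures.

h_f ≈ 46.32 m

Reynolds number Re = ρVD/μ = 806.6 · 0.5942 · 0.01875 / 0.00158 = 5688.
Re > 4000 → turbulent. Relative roughness ε/D = 0.000453/0.01875 = 0.0242. Haaland: 1/√f = -1.8 log₁₀[(0.0242/3.7)^1.11 + 6.9/5688] = -1.8 log₁₀[0.00375 + 0.00121] = 4.147, so f = 0.05815.
Darcy-Weisbach: ΔP = f(L/D)(ρV²/2) = 0.05815·(830/0.01875)·(806.6·0.5942²/2) = 0.05815·4.427e+04·142.4 = 3.665e+05 Pa.
Head loss h_f = ΔP/(ρg) = 3.665e+05/(806.6·9.81) = 46.32 m.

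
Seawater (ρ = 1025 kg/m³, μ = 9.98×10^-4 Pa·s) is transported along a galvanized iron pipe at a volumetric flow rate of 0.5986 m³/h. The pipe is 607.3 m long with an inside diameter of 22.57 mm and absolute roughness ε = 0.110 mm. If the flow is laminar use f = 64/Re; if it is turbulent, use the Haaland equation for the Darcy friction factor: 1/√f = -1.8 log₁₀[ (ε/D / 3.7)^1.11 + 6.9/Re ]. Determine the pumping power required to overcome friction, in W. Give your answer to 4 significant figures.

P ≈ 14.85 W

Q = 0.5986 m³/h = 0.5986/3600 = 0.0001663 m³/s.
Cross-sectional area A = πD²/4 = π(0.02257)²/4 = 0.0004001 m²; mean velocity V = Q/A = 0.0001663/0.0004001 = 0.4156 m/s.
Reynolds number Re = ρVD/μ = 1025 · 0.4156 · 0.02257 / 0.000998 = 9634.
Re > 4000 → turbulent. Relative roughness ε/D = 0.00011/0.02257 = 0.00487. Haaland: 1/√f = -1.8 log₁₀[(0.00487/3.7)^1.11 + 6.9/9634] = -1.8 log₁₀[0.000635 + 0.000716] = 5.165, so f = 0.03749.
Darcy-Weisbach: ΔP = f(L/D)(ρV²/2) = 0.03749·(607.3/0.02257)·(1025·0.4156²/2) = 0.03749·2.691e+04·88.52 = 8.93e+04 Pa.
Pumping power P = QΔP = 0.0001663·8.93e+04 = 14.848 W = 14.85 W.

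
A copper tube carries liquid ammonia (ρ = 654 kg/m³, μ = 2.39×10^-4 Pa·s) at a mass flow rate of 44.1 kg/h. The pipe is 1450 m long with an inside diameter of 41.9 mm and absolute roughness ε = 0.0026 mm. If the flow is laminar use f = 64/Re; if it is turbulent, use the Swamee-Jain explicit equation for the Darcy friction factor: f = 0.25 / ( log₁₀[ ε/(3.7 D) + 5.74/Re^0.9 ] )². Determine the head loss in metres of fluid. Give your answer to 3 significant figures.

ṁ = 44.1 kg/h = 44.1/3600 = 0.01225 kg/s.
A = πD²/4 = π(0.0419)²/4 = 0.001379 m²; mean velocity V = ṁ/(ρA) = 0.01225/(654 · 0.001379) = 0.01358 m/s.
Reynolds number Re = ρVD/μ = 654 · 0.01358 · 0.0419 / 0.000239 = 1558.
Re < 2300 → laminar flow, so f = 64/Re = 64/1558 = 0.04109 (the turbulent correlation is not needed).
Darcy-Weisbach: ΔP = f(L/D)(ρV²/2) = 0.04109·(1450/0.0419)·(654·0.01358²/2) = 0.04109·3.461e+04·0.06034 = 85.81 Pa.
Head loss h_f = ΔP/(ρg) = 85.81/(654·9.81) = 0.0134 m.

h_f ≈ 0.0134 m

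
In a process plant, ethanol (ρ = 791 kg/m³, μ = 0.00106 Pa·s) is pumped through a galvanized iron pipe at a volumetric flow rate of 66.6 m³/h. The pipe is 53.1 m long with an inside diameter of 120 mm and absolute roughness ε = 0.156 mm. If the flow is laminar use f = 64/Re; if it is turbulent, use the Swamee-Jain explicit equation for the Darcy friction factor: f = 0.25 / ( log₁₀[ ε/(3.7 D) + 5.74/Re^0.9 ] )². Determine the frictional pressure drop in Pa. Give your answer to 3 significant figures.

Q = 66.6 m³/h = 66.6/3600 = 0.0185 m³/s.
Cross-sectional area A = πD²/4 = π(0.12)²/4 = 0.01131 m²; mean velocity V = Q/A = 0.0185/0.01131 = 1.636 m/s.
Reynolds number Re = ρVD/μ = 791 · 1.636 · 0.12 / 0.00106 = 1.465e+05.
Re > 4000 → turbulent. Relative roughness ε/D = 0.000156/0.12 = 0.0013. Swamee-Jain: f = 0.25/(log₁₀[0.0013/3.7 + 5.74/1.465e+05^0.9])² = 0.25/(log₁₀[0.000351 + 0.000129])² = 0.25/(-3.319)² = 0.0227.
Darcy-Weisbach: ΔP = f(L/D)(ρV²/2) = 0.0227·(53.1/0.12)·(791·1.636²/2) = 0.0227·442.5·1058 = 1.063e+04 Pa.

ΔP ≈ 10600 Pa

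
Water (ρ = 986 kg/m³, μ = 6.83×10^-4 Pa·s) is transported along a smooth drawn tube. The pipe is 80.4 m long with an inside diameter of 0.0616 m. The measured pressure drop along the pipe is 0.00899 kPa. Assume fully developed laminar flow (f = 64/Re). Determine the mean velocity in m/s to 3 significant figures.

For laminar flow, f = 64/Re with Re = ρVD/μ, so Darcy-Weisbach reduces to ΔP = 32μLV/D². Solving for V: V = ΔP·D²/(32μL) = 8.99·(0.0616)²/(32·0.000683·80.4) = 0.01941 m/s.
Check: Re = ρVD/μ = 986·0.01941·0.0616/0.000683 = 1726 < 2300, so the laminar assumption holds.

V ≈ 0.0194 m/s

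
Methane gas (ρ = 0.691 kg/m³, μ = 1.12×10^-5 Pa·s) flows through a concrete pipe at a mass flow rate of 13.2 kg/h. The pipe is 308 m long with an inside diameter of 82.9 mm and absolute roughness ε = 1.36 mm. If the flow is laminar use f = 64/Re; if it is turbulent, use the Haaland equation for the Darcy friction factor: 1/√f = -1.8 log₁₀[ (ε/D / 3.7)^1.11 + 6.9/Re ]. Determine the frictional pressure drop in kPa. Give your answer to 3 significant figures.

ΔP ≈ 0.0655 kPa

ṁ = 13.2 kg/h = 13.2/3600 = 0.003667 kg/s.
A = πD²/4 = π(0.0829)²/4 = 0.005398 m²; mean velocity V = ṁ/(ρA) = 0.003667/(0.691 · 0.005398) = 0.9831 m/s.
Reynolds number Re = ρVD/μ = 0.691 · 0.9831 · 0.0829 / 1.12e-05 = 5028.
Re > 4000 → turbulent. Relative roughness ε/D = 0.00136/0.0829 = 0.0164. Haaland: 1/√f = -1.8 log₁₀[(0.0164/3.7)^1.11 + 6.9/5028] = -1.8 log₁₀[0.00244 + 0.00137] = 4.353, so f = 0.05277.
Darcy-Weisbach: ΔP = f(L/D)(ρV²/2) = 0.05277·(308/0.0829)·(0.691·0.9831²/2) = 0.05277·3715·0.3339 = 65.46 Pa.
ΔP = 65.46 Pa = 0.0655 kPa.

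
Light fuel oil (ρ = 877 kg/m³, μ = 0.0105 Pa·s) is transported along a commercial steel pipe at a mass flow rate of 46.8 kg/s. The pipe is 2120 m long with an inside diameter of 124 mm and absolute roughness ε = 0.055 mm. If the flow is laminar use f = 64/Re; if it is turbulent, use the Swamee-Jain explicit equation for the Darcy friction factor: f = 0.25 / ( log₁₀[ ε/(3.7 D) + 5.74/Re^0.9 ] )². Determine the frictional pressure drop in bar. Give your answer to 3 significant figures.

A = πD²/4 = π(0.124)²/4 = 0.01208 m²; mean velocity V = ṁ/(ρA) = 46.8/(877 · 0.01208) = 4.419 m/s.
Reynolds number Re = ρVD/μ = 877 · 4.419 · 0.124 / 0.0105 = 4.577e+04.
Re > 4000 → turbulent. Relative roughness ε/D = 5.5e-05/0.124 = 0.000444. Swamee-Jain: f = 0.25/(log₁₀[0.000444/3.7 + 5.74/4.577e+04^0.9])² = 0.25/(log₁₀[0.00012 + 0.000367])² = 0.25/(-3.313)² = 0.02278.
Darcy-Weisbach: ΔP = f(L/D)(ρV²/2) = 0.02278·(2120/0.124)·(877·4.419²/2) = 0.02278·1.71e+04·8562 = 3.335e+06 Pa.
ΔP = 3.335e+06 Pa = 33.3 bar.

ΔP ≈ 33.3 bar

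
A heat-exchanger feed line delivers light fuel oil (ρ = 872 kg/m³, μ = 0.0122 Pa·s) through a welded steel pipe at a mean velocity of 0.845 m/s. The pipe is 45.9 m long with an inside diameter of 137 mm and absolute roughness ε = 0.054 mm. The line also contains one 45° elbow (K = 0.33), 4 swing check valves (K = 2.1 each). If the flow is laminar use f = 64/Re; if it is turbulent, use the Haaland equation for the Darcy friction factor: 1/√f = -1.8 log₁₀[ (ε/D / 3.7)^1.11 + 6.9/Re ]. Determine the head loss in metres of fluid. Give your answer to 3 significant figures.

h_f ≈ 0.720 m

Reynolds number Re = ρVD/μ = 872 · 0.845 · 0.137 / 0.0122 = 8274.
Re > 4000 → turbulent. Relative roughness ε/D = 5.4e-05/0.137 = 0.000394. Haaland: 1/√f = -1.8 log₁₀[(0.000394/3.7)^1.11 + 6.9/8274] = -1.8 log₁₀[3.89e-05 + 0.000834] = 5.506, so f = 0.03298.
Total minor-loss coefficient ΣK = 1·0.33 + 4·2.1 = 8.73.
ΔP = [f·L/D + ΣK]·(ρV²/2) = [0.03298·45.9/0.137 + 8.73]·(872·0.845²/2) = [11.05 + 8.73]·311.3 = 6158 Pa.
Head loss h_f = ΔP/(ρg) = 6158/(872·9.81) = 0.720 m.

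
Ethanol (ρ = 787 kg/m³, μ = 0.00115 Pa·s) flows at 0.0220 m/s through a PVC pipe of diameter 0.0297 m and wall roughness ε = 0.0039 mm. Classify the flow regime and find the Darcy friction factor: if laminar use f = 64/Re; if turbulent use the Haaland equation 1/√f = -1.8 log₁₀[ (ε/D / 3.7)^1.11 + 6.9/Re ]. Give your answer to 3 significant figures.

Re = ρVD/μ = 787·0.022·0.0297/0.00115 = 447.2.
Re < 2300 → laminar, so f = 64/Re = 0.1431 (roughness is irrelevant in laminar flow).

f ≈ 0.143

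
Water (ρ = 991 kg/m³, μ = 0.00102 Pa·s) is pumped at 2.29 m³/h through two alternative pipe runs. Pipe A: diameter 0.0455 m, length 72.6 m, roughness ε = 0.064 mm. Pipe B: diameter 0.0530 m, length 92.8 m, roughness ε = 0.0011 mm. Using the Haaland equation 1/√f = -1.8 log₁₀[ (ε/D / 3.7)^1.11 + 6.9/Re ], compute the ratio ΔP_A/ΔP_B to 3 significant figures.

Pipe A: V = Q/A = 0.0006361/0.001626 = 0.3912 m/s; Re = 1.729e+04; ε/D = 0.00141; Haaland → f = 0.02917; ΔP_A = f(L/D)(ρV²/2) = 3530 Pa.
Pipe B: V = Q/A = 0.0006361/0.002206 = 0.2883 m/s; Re = 1.485e+04; ε/D = 2.08e-05; Haaland → f = 0.02781; ΔP_B = f(L/D)(ρV²/2) = 2006 Pa.
ΔP_A/ΔP_B = 3530/2006 = 1.76.

ΔP_A/ΔP_B ≈ 1.76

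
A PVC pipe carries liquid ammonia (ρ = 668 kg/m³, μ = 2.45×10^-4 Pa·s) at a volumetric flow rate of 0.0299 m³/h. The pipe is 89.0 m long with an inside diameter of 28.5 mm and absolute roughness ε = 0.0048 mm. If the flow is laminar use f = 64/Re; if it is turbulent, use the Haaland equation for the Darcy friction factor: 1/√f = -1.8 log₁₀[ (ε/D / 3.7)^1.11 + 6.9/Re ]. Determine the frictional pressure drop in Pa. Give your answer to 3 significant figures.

ΔP ≈ 11.2 Pa

Q = 0.0299 m³/h = 0.0299/3600 = 8.306e-06 m³/s.
Cross-sectional area A = πD²/4 = π(0.0285)²/4 = 0.0006379 m²; mean velocity V = Q/A = 8.306e-06/0.0006379 = 0.01302 m/s.
Reynolds number Re = ρVD/μ = 668 · 0.01302 · 0.0285 / 0.000245 = 1012.
Re < 2300 → laminar flow, so f = 64/Re = 64/1012 = 0.06326 (the turbulent correlation is not needed).
Darcy-Weisbach: ΔP = f(L/D)(ρV²/2) = 0.06326·(89/0.0285)·(668·0.01302²/2) = 0.06326·3123·0.05661 = 11.18 Pa.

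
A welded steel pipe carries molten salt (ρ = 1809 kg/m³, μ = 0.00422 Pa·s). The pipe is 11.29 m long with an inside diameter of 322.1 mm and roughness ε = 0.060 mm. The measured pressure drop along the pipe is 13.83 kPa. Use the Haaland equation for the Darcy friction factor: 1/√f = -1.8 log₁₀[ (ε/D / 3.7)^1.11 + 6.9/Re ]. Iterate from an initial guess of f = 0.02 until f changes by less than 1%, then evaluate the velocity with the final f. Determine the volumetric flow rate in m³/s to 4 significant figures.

Rearranging Darcy-Weisbach: V = √(2·ΔP·D/(f·L·ρ)). With ε/D = 6e-05/0.3221 = 0.000186, iterate starting from f = 0.02:
  f = 0.02 → V = √(2·1.383e+04·0.3221/(0.02·11.29·1809)) = 4.67 m/s; Re = ρVD/μ = 6.448e+05; f → 0.01485
  f = 0.01485 → V = 5.419 m/s; Re = 7.483e+05; f → 0.0147
  f = 0.0147 → V = 5.448 m/s; Re = 7.522e+05; f → 0.01469
Converged (Δf/f < 1%). With the final f = 0.01469: V = √(2·1.383e+04·0.3221/(0.01469·11.29·1809)) = 5.448 m/s.
Q = V·A = 5.448·(π/4·0.3221²) = 0.444 m³/s = 0.4440 m³/s.

Q ≈ 0.4440 m³/s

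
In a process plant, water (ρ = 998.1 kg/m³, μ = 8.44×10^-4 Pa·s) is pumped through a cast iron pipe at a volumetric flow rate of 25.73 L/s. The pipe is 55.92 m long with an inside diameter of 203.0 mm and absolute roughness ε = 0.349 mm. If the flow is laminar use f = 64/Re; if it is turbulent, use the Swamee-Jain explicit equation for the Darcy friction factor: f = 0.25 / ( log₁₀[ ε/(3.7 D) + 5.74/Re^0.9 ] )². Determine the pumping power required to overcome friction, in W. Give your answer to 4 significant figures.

P ≈ 53.01 W

Q = 25.73 L/s = 25.73/1000 = 0.02573 m³/s.
Cross-sectional area A = πD²/4 = π(0.203)²/4 = 0.03237 m²; mean velocity V = Q/A = 0.02573/0.03237 = 0.795 m/s.
Reynolds number Re = ρVD/μ = 998.1 · 0.795 · 0.203 / 0.000844 = 1.908e+05.
Re > 4000 → turbulent. Relative roughness ε/D = 0.000349/0.203 = 0.00172. Swamee-Jain: f = 0.25/(log₁₀[0.00172/3.7 + 5.74/1.908e+05^0.9])² = 0.25/(log₁₀[0.000465 + 0.000101])² = 0.25/(-3.247)² = 0.02371.
Darcy-Weisbach: ΔP = f(L/D)(ρV²/2) = 0.02371·(55.92/0.203)·(998.1·0.795²/2) = 0.02371·275.5·315.4 = 2060 Pa.
Pumping power P = QΔP = 0.02573·2060 = 53.005 W = 53.01 W.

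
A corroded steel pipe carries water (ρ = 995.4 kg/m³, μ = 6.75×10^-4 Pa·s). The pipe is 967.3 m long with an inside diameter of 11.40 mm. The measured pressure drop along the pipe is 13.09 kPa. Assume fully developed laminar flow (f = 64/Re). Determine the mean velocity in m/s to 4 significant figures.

V ≈ 0.08142 m/s

For laminar flow, f = 64/Re with Re = ρVD/μ, so Darcy-Weisbach reduces to ΔP = 32μLV/D². Solving for V: V = ΔP·D²/(32μL) = 1.309e+04·(0.0114)²/(32·0.000675·967.3) = 0.08142 m/s.
Check: Re = ρVD/μ = 995.4·0.08142·0.0114/0.000675 = 1369 < 2300, so the laminar assumption holds.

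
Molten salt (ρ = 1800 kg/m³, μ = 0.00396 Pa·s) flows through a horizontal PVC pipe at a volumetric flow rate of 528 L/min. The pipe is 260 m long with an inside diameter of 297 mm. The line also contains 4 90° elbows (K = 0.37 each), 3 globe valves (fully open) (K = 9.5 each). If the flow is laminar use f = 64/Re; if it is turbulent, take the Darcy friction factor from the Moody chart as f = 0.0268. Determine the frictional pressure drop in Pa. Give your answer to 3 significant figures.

Q = 528 L/min = 528/60000 = 0.0088 m³/s.
Cross-sectional area A = πD²/4 = π(0.297)²/4 = 0.06928 m²; mean velocity V = Q/A = 0.0088/0.06928 = 0.127 m/s.
Reynolds number Re = ρVD/μ = 1800 · 0.127 · 0.297 / 0.00396 = 1.715e+04.
Re > 4000 → turbulent; use the Moody-chart value f = 0.0268.
Total minor-loss coefficient ΣK = 4·0.37 + 3·9.5 = 30.
ΔP = [f·L/D + ΣK]·(ρV²/2) = [0.0268·260/0.297 + 30]·(1800·0.127²/2) = [23.46 + 30]·14.52 = 776 Pa.

ΔP ≈ 776 Pa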